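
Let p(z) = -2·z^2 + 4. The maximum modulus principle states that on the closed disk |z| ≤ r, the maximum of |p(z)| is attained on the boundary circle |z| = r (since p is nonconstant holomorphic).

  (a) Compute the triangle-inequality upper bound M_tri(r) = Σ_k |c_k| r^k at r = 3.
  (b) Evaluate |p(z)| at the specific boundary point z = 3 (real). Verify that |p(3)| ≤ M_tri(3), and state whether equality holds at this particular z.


Coefficients: c_0 = 4, c_1 = 0, c_2 = -2. Radius r = 3.
Part (a). Triangle bound: M_tri(r) = Σ_k |c_k| r^k
  = |4|·3^0 + |0|·3^1 + |-2|·3^2
  = 4 + 0 + 18 = 22.
This bounds M(r) := max_{|z|=r} |p(z)| from above; equality holds iff all terms c_k z^k can be made to align in phase at a single z on |z|=r.
Part (b). At z = 3 (real, on the circle |z| = r):
  p(3) = (4)·3^0 + (0)·3^1 + (-2)·3^2 = -14.
  |p(3)| = 14.
Check: |p(3)| = 14 ≤ 22 = M_tri(3). ✓ Equality does not hold at z = 3 (the coefficients have mixed signs, so the terms do not all align in phase there).

M_tri(3) = 22; |p(3)| = 14; equality at z=3: no.


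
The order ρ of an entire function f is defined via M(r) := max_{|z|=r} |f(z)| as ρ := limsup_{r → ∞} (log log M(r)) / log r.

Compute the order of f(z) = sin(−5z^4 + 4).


Write sin(w) = (e^{iw} ± e^{−iw})/(2 or 2i), so |sin(w)| ≤ e^{|w|}. With w = −5z^4 + 4, |w| ≤ 5r^4 + 4 on |z|=r, giving M(r) ≤ e^{5r^4 + 4} and ρ ≤ 4. For the lower bound, choose z on |z|=r with -5z^4 purely imaginary of modulus 5r^4; then |sin(−5z^4 + 4)| grows like e^{5r^4}/2, so ρ ≥ 4. Hence ρ = 4.
Therefore ρ = 4.

Order ρ = 4.


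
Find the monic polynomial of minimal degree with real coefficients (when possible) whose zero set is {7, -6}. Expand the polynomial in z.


The polynomial is p(z) = ∏_{α ∈ S} (z − α), where S = {7, -6}.
Expanding the product yields: p(z) = z^2 -z -42.
The resulting polynomial has degree 2 and real coefficients as required.

p(z) = z^2 -z -42.


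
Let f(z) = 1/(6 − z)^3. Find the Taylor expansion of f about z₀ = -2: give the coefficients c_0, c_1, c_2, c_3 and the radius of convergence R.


Let w = z − z₀, so z = z₀ + w.
Then 6 − z = 6 − (z₀ + w) = (6 − z₀) − w = 8 − w.
f(z) = 1/(8 − w)^3 = (1/(8)^3) · (1 − w/(8))^{−3}.
By the binomial series (1−u)^{−3} = Σ_{n≥0} C(n+2, 2) u^n for |u|<1, with u = w/(8):
  c_n = C(n+2, 2) / (8)^(n+3).
  c_0 = 1/(8)^3 = 1/512.
  c_1 = 3/(8)^4 = 3/4096.
  c_2 = 6/(8)^5 = 3/16384.
  c_3 = 10/(8)^6 = 5/131072.
The series is valid for |w/d| < 1, i.e. |z − z₀| < |d|.
Radius of convergence: R = |6 − z₀| = |8| = 8 (distance from z₀ to the singularity z = 6).

c_0 = 1/512, c_1 = 3/4096, c_2 = 3/16384, c_3 = 5/131072; R = 8.


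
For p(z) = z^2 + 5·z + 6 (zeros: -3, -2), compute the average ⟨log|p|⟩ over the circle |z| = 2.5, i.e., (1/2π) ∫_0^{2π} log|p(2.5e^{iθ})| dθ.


Zeros: -3, -2; r = 2.5.
Inside |z| < r: -2. Outside (|z| ≥ r): -3.
p(0) = 6, so log|p(0)| = log(6) = 1.7918.
Apply Jensen: I(r) = log|p(0)| + Σ_k log(r/|z_k|), summed over zeros inside |z| < r.
  log(r/|z_k|) for z_k = -2: log(2.5/2) = 0.2231
  Outside zeros (-3) contribute nothing to the Jensen sum.
Sum over inside zeros: 0.2231.
I(r) = log|p(0)| + (inside sum) = 1.7918 + 0.2231 = 2.0149.
Note: since some zeros are outside |z| ≤ r, the simplified n·log(r) form does NOT apply — only the inside zeros contribute.

I(r) ≈ 2.0149.


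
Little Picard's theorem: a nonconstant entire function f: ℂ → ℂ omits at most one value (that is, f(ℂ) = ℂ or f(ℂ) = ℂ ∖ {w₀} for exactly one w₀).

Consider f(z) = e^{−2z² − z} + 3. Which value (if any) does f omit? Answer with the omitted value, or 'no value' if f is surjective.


Little Picard bounds the complement of f(ℂ) to at most one point.
The exponent g(z) = −2z² − z is a nonconstant polynomial, hence surjective onto ℂ. So e^{g(z)} takes every value in {e^w : w ∈ ℂ} = ℂ ∖ {0}. Adding 3 shifts the range to ℂ ∖ {3}. f omits exactly 3.

Omitted value: 3.


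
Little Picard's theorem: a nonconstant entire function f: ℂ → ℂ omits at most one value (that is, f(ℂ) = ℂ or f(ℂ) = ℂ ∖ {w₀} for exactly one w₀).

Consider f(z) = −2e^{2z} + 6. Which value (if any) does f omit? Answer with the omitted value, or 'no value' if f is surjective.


Little Picard bounds the complement of f(ℂ) to at most one point.
e^{2z} is never zero on ℂ, so -2·e^{2z} takes every value in ℂ ∖ {0}. Adding 6 shifts the range to ℂ ∖ {6}. Thus f omits exactly the value 6.

Omitted value: 6.


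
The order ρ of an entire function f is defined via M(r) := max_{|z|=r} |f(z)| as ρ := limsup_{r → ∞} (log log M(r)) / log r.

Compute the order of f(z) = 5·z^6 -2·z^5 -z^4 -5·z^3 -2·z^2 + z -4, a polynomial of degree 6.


|f(z)| ≤ Σ|c_k|·r^k = O(r^6) as r → ∞. Polynomial growth is O(e^{r^ε}) for every ε > 0 (since r^6/e^{r^ε} → 0), so ρ ≤ ε for all ε > 0, i.e. ρ = 0. Every nonconstant polynomial has order 0.
Therefore ρ = 0.

Order ρ = 0.


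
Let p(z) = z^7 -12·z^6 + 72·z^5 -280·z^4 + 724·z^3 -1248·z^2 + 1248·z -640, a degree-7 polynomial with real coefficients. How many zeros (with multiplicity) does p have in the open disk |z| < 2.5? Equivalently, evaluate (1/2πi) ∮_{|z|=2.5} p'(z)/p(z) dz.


The zeros of p are: (1 + 3i), (1 - 3i), (1 + 1i), (1 - 1i), 4, (2 + 2i), (2 - 2i).
Their magnitudes are: 3.162, 3.162, 1.414, 1.414, 4, 2.828, 2.828.
Zeros with |z| < R = 2.5: (1 + 1i), (1 - 1i).
Count = 2.
By the argument principle, (1/2πi) ∮_{|z|=R} p'(z)/p(z) dz equals exactly this count.

Number of zeros inside |z| < 2.5: 2.


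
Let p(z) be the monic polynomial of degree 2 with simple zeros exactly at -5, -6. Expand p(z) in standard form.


The polynomial is p(z) = ∏_{α ∈ S} (z − α), where S = {-5, -6}.
Expanding the product yields: p(z) = z^2 + 11·z + 30.
The resulting polynomial has degree 2 and real coefficients as required.

p(z) = z^2 + 11·z + 30.


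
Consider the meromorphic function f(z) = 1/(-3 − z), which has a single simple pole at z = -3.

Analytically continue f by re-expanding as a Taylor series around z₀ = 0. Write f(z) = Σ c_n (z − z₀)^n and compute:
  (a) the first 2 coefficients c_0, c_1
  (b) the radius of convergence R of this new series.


Let w = z − z₀, so z = z₀ + w.
Then -3 − z = -3 − (z₀ + w) = (-3 − z₀) − w = -3 − w.
f(z) = 1/(-3 − w) = (1/(-3)) · 1/(1 − w/(-3)) = Σ_{n≥0} w^n / (-3)^(n+1).
So c_n = 1/(-3)^(n+1):
  c_0 = 1/(-3)^1 = -1/3.
  c_1 = 1/(-3)^2 = 1/9.
The series is valid for |w/d| < 1, i.e. |z − z₀| < |d|.
Radius of convergence: R = |-3 − z₀| = |-3| = 3 (distance from z₀ to the singularity z = -3).

c_0 = -1/3, c_1 = 1/9; R = 3.


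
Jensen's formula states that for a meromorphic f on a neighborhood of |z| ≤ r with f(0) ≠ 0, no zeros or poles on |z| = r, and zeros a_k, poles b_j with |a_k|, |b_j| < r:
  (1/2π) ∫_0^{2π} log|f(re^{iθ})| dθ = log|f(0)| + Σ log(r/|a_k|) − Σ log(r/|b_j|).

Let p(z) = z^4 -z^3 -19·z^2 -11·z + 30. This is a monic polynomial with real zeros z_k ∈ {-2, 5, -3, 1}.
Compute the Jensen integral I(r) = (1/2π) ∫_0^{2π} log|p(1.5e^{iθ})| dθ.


Zeros: -3, -2, 1, 5; r = 1.5.
Inside |z| < r: 1. Outside (|z| ≥ r): -3, -2, 5.
p(0) = 30, so log|p(0)| = log(30) = 3.4012.
Apply Jensen: I(r) = log|p(0)| + Σ_k log(r/|z_k|), summed over zeros inside |z| < r.
  log(r/|z_k|) for z_k = 1: log(1.5/1) = 0.4055
  Outside zeros (-3, -2, 5) contribute nothing to the Jensen sum.
Sum over inside zeros: 0.4055.
I(r) = log|p(0)| + (inside sum) = 3.4012 + 0.4055 = 3.8067.
Note: since some zeros are outside |z| ≤ r, the simplified n·log(r) form does NOT apply — only the inside zeros contribute.

I(r) ≈ 3.8067.


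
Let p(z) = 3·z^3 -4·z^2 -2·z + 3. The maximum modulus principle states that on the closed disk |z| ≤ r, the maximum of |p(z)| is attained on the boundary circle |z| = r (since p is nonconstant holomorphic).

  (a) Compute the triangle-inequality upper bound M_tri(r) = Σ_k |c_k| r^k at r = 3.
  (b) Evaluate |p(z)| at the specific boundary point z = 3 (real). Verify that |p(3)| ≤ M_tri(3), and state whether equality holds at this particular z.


Coefficients: c_0 = 3, c_1 = -2, c_2 = -4, c_3 = 3. Radius r = 3.
Part (a). Triangle bound: M_tri(r) = Σ_k |c_k| r^k
  = |3|·3^0 + |-2|·3^1 + |-4|·3^2 + |3|·3^3
  = 3 + 6 + 36 + 81 = 126.
This bounds M(r) := max_{|z|=r} |p(z)| from above; equality holds iff all terms c_k z^k can be made to align in phase at a single z on |z|=r.
Part (b). At z = 3 (real, on the circle |z| = r):
  p(3) = (3)·3^0 + (-2)·3^1 + (-4)·3^2 + (3)·3^3 = 42.
  |p(3)| = 42.
Check: |p(3)| = 42 ≤ 126 = M_tri(3). ✓ Equality does not hold at z = 3 (the coefficients have mixed signs, so the terms do not all align in phase there).

M_tri(3) = 126; |p(3)| = 42; equality at z=3: no.


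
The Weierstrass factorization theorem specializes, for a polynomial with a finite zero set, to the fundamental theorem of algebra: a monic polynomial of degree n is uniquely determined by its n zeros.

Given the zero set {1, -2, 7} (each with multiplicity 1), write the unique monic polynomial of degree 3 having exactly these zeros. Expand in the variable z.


The polynomial is p(z) = ∏_{α ∈ S} (z − α), where S = {1, -2, 7}.
Expanding the product yields: p(z) = z^3 -6·z^2 -9·z + 14.
The resulting polynomial has degree 3 and real coefficients as required.

p(z) = z^3 -6·z^2 -9·z + 14.


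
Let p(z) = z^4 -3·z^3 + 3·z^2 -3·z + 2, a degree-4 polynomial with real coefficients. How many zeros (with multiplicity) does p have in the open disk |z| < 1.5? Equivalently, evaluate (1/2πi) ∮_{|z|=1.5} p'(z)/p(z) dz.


The zeros of p are: (0 + 1i), (0 - 1i), 1, 2.
Their magnitudes are: 1, 1, 1, 2.
Zeros with |z| < R = 1.5: (0 + 1i), (0 - 1i), 1.
Count = 3.
By the argument principle, (1/2πi) ∮_{|z|=R} p'(z)/p(z) dz equals exactly this count.

Number of zeros inside |z| < 1.5: 3.


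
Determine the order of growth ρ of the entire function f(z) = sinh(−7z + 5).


sinh(w) is a linear combination of e^{iw} and e^{−iw} (or e^w, e^{−w} in the hyperbolic case), so |sinh(w)| ≤ e^{|w|}. With w = −7z + 5, |w| ≤ 7|z| + 5 = 7r + 5 on |z| = r, giving M(r) ≤ e^{7r + 5}, so ρ ≤ 1. On a suitable ray (z = it for sin/cos; z = t for sinh/cosh, t real → ∞), |sinh(−7z + 5)| grows like e^{7|t|}/2, so ρ ≥ 1. Hence ρ = 1.
Therefore ρ = 1.

Order ρ = 1.


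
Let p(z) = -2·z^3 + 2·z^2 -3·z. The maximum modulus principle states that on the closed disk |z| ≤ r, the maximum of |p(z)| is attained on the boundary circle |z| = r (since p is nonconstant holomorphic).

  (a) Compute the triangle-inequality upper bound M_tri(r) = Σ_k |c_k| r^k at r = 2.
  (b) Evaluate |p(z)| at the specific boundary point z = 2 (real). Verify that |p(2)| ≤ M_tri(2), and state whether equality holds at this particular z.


Coefficients: c_0 = 0, c_1 = -3, c_2 = 2, c_3 = -2. Radius r = 2.
Part (a). Triangle bound: M_tri(r) = Σ_k |c_k| r^k
  = |0|·2^0 + |-3|·2^1 + |2|·2^2 + |-2|·2^3
  = 0 + 6 + 8 + 16 = 30.
This bounds M(r) := max_{|z|=r} |p(z)| from above; equality holds iff all terms c_k z^k can be made to align in phase at a single z on |z|=r.
Part (b). At z = 2 (real, on the circle |z| = r):
  p(2) = (0)·2^0 + (-3)·2^1 + (2)·2^2 + (-2)·2^3 = -14.
  |p(2)| = 14.
Check: |p(2)| = 14 ≤ 30 = M_tri(2). ✓ Equality does not hold at z = 2 (the coefficients have mixed signs, so the terms do not all align in phase there).

M_tri(2) = 30; |p(2)| = 14; equality at z=2: no.


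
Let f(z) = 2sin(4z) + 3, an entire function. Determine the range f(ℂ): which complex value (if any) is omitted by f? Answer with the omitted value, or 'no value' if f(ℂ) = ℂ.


Little Picard bounds the complement of f(ℂ) to at most one point.
sin is entire and surjective onto ℂ: for every w ∈ ℂ, sin(ζ) = w has a solution ζ ∈ ℂ (e.g., via the complex inverse arcsin). With ζ = 4z this gives z = ζ/(4). Then 2·sin(4z) takes every value in 2·ℂ = ℂ, and adding 3 is a bijection of ℂ. So f is surjective and omits no value. (Note: only on the real line is sin bounded by [−1, 1].)

Omitted value: no value.


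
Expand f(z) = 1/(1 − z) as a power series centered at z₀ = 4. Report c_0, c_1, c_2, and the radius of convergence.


Let w = z − z₀, so z = z₀ + w.
Then 1 − z = 1 − (z₀ + w) = (1 − z₀) − w = -3 − w.
f(z) = 1/(-3 − w) = (1/(-3)) · 1/(1 − w/(-3)) = Σ_{n≥0} w^n / (-3)^(n+1).
So c_n = 1/(-3)^(n+1):
  c_0 = 1/(-3)^1 = -1/3.
  c_1 = 1/(-3)^2 = 1/9.
  c_2 = 1/(-3)^3 = -1/27.
The series is valid for |w/d| < 1, i.e. |z − z₀| < |d|.
Radius of convergence: R = |1 − z₀| = |-3| = 3 (distance from z₀ to the singularity z = 1).

c_0 = -1/3, c_1 = 1/9, c_2 = -1/27; R = 3.


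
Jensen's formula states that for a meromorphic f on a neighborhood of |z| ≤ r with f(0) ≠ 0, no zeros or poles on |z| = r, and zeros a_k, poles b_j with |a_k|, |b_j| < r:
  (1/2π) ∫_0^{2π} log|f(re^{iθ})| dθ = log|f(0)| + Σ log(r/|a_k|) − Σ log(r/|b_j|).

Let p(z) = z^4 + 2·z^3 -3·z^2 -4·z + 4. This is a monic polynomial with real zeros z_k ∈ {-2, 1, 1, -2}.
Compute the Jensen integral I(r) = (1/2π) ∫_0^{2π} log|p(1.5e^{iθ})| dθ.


Zeros: -2, -2, 1, 1; r = 1.5.
Inside |z| < r: 1, 1. Outside (|z| ≥ r): -2, -2.
p(0) = 4, so log|p(0)| = log(4) = 1.3863.
Apply Jensen: I(r) = log|p(0)| + Σ_k log(r/|z_k|), summed over zeros inside |z| < r.
  log(r/|z_k|) for z_k = 1: log(1.5/1) = 0.4055
  log(r/|z_k|) for z_k = 1: log(1.5/1) = 0.4055
  Outside zeros (-2, -2) contribute nothing to the Jensen sum.
Sum over inside zeros: 0.8109.
I(r) = log|p(0)| + (inside sum) = 1.3863 + 0.8109 = 2.1972.
Note: since some zeros are outside |z| ≤ r, the simplified n·log(r) form does NOT apply — only the inside zeros contribute.

I(r) ≈ 2.1972.


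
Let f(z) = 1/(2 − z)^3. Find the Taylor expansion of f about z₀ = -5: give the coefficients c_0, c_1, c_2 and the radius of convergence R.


Let w = z − z₀, so z = z₀ + w.
Then 2 − z = 2 − (z₀ + w) = (2 − z₀) − w = 7 − w.
f(z) = 1/(7 − w)^3 = (1/(7)^3) · (1 − w/(7))^{−3}.
By the binomial series (1−u)^{−3} = Σ_{n≥0} C(n+2, 2) u^n for |u|<1, with u = w/(7):
  c_n = C(n+2, 2) / (7)^(n+3).
  c_0 = 1/(7)^3 = 1/343.
  c_1 = 3/(7)^4 = 3/2401.
  c_2 = 6/(7)^5 = 6/16807.
The series is valid for |w/d| < 1, i.e. |z − z₀| < |d|.
Radius of convergence: R = |2 − z₀| = |7| = 7 (distance from z₀ to the singularity z = 2).

c_0 = 1/343, c_1 = 3/2401, c_2 = 6/16807; R = 7.


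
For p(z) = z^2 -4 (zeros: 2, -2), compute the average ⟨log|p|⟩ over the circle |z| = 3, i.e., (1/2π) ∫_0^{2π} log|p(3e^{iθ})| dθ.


Zeros: -2, 2; r = 3.
Inside |z| < r: -2, 2. Outside (|z| ≥ r): ∅.
p(0) = -4, so log|p(0)| = log(4) = 1.3863.
Apply Jensen: I(r) = log|p(0)| + Σ_k log(r/|z_k|), summed over zeros inside |z| < r.
  log(r/|z_k|) for z_k = 2: log(3/2) = 0.4055
  log(r/|z_k|) for z_k = -2: log(3/2) = 0.4055
Sum over inside zeros: 0.8109.
I(r) = log|p(0)| + (inside sum) = 1.3863 + 0.8109 = 2.1972.
Closed form (all zeros inside, monic): I(r) = n·log(r) = 2·log(3) = 2.1972. ✓

I(r) ≈ 2.1972.


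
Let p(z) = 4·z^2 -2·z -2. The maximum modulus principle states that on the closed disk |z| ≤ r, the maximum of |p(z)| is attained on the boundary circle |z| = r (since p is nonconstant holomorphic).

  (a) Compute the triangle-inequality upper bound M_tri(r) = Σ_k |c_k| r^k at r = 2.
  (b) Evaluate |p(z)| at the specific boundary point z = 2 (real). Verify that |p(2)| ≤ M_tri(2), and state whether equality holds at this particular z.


Coefficients: c_0 = -2, c_1 = -2, c_2 = 4. Radius r = 2.
Part (a). Triangle bound: M_tri(r) = Σ_k |c_k| r^k
  = |-2|·2^0 + |-2|·2^1 + |4|·2^2
  = 2 + 4 + 16 = 22.
This bounds M(r) := max_{|z|=r} |p(z)| from above; equality holds iff all terms c_k z^k can be made to align in phase at a single z on |z|=r.
Part (b). At z = 2 (real, on the circle |z| = r):
  p(2) = (-2)·2^0 + (-2)·2^1 + (4)·2^2 = 10.
  |p(2)| = 10.
Check: |p(2)| = 10 ≤ 22 = M_tri(2). ✓ Equality does not hold at z = 2 (the coefficients have mixed signs, so the terms do not all align in phase there).

M_tri(2) = 22; |p(2)| = 10; equality at z=2: no.


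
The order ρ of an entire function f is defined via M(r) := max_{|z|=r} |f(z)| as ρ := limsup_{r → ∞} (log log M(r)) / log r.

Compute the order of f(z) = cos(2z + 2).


cos(w) is a linear combination of e^{iw} and e^{−iw} (or e^w, e^{−w} in the hyperbolic case), so |cos(w)| ≤ e^{|w|}. With w = 2z + 2, |w| ≤ 2|z| + 2 = 2r + 2 on |z| = r, giving M(r) ≤ e^{2r + 2}, so ρ ≤ 1. On a suitable ray (z = it for sin/cos; z = t for sinh/cosh, t real → ∞), |cos(2z + 2)| grows like e^{2|t|}/2, so ρ ≥ 1. Hence ρ = 1.
Therefore ρ = 1.

Order ρ = 1.


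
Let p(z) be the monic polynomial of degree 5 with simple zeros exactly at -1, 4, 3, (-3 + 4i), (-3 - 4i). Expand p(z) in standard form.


The polynomial is p(z) = ∏_{α ∈ S} (z − α), where S = {-1, 4, 3, (-3 + 4i), (-3 - 4i)}.
Expanding the product yields: p(z) = z^5 -6·z^3 -108·z^2 + 197·z + 300.
Note conjugate pairs combine to real quadratics: (z − (-3+4i))(z − (-3−4i)) = z² + 6z + 25.
The resulting polynomial has degree 5 and real coefficients as required.

p(z) = z^5 -6·z^3 -108·z^2 + 197·z + 300.


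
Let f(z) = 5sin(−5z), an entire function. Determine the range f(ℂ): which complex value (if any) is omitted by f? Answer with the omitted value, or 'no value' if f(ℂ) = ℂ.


Little Picard bounds the complement of f(ℂ) to at most one point.
sin is entire and surjective onto ℂ: for every w ∈ ℂ, sin(ζ) = w has a solution ζ ∈ ℂ (e.g., via the complex inverse arcsin). With ζ = −5z this gives z = ζ/(-5). Then 5·sin(−5z) takes every value in 5·ℂ = ℂ, and adding 0 is a bijection of ℂ. So f is surjective and omits no value. (Note: only on the real line is sin bounded by [−1, 1].)

Omitted value: no value.


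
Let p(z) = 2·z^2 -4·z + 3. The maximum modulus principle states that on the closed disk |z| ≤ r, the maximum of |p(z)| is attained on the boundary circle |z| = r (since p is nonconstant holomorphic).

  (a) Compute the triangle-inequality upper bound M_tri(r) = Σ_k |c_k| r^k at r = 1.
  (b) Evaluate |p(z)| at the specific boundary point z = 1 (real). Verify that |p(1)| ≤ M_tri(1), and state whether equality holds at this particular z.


Coefficients: c_0 = 3, c_1 = -4, c_2 = 2. Radius r = 1.
Part (a). Triangle bound: M_tri(r) = Σ_k |c_k| r^k
  = |3|·1^0 + |-4|·1^1 + |2|·1^2
  = 3 + 4 + 2 = 9.
This bounds M(r) := max_{|z|=r} |p(z)| from above; equality holds iff all terms c_k z^k can be made to align in phase at a single z on |z|=r.
Part (b). At z = 1 (real, on the circle |z| = r):
  p(1) = (3)·1^0 + (-4)·1^1 + (2)·1^2 = 1.
  |p(1)| = 1.
Check: |p(1)| = 1 ≤ 9 = M_tri(1). ✓ Equality does not hold at z = 1 (the coefficients have mixed signs, so the terms do not all align in phase there).

M_tri(1) = 9; |p(1)| = 1; equality at z=1: no.


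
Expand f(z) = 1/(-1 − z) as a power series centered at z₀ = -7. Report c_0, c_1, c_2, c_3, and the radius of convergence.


Let w = z − z₀, so z = z₀ + w.
Then -1 − z = -1 − (z₀ + w) = (-1 − z₀) − w = 6 − w.
f(z) = 1/(6 − w) = (1/(6)) · 1/(1 − w/(6)) = Σ_{n≥0} w^n / (6)^(n+1).
So c_n = 1/(6)^(n+1):
  c_0 = 1/(6)^1 = 1/6.
  c_1 = 1/(6)^2 = 1/36.
  c_2 = 1/(6)^3 = 1/216.
  c_3 = 1/(6)^4 = 1/1296.
The series is valid for |w/d| < 1, i.e. |z − z₀| < |d|.
Radius of convergence: R = |-1 − z₀| = |6| = 6 (distance from z₀ to the singularity z = -1).

c_0 = 1/6, c_1 = 1/36, c_2 = 1/216, c_3 = 1/1296; R = 6.


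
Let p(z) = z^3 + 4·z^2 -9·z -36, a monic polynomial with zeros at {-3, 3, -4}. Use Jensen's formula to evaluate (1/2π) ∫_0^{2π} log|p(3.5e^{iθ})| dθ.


Zeros: -4, -3, 3; r = 3.5.
Inside |z| < r: -3, 3. Outside (|z| ≥ r): -4.
p(0) = -36, so log|p(0)| = log(36) = 3.5835.
Apply Jensen: I(r) = log|p(0)| + Σ_k log(r/|z_k|), summed over zeros inside |z| < r.
  log(r/|z_k|) for z_k = -3: log(3.5/3) = 0.1542
  log(r/|z_k|) for z_k = 3: log(3.5/3) = 0.1542
  Outside zeros (-4) contribute nothing to the Jensen sum.
Sum over inside zeros: 0.3083.
I(r) = log|p(0)| + (inside sum) = 3.5835 + 0.3083 = 3.8918.
Note: since some zeros are outside |z| ≤ r, the simplified n·log(r) form does NOT apply — only the inside zeros contribute.

I(r) ≈ 3.8918.


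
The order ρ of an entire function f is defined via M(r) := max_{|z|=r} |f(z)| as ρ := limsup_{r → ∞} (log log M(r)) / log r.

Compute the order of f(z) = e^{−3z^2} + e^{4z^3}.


Each summand is entire of order 2 and 3 respectively (as in the single-exponential case). The order of a sum is at most the max of the orders, so ρ ≤ 3. For the lower bound: on |z|=r choose arg z so that 4z^3 is real positive; then |e^{4z^3}| = e^{4r^3} while |e^{-3z^2}| ≤ e^{3r^2} = o(e^{4r^3}). So |f| ≥ e^{4r^3}(1 − o(1)) and ρ ≥ 3. Hence ρ = max(2, 3) = 3.
Therefore ρ = 3.

Order ρ = 3.


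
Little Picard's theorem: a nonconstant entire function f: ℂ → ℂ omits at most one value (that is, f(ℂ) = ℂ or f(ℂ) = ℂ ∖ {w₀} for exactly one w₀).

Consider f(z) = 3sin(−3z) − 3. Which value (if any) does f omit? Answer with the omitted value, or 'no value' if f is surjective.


Little Picard bounds the complement of f(ℂ) to at most one point.
sin is entire and surjective onto ℂ: for every w ∈ ℂ, sin(ζ) = w has a solution ζ ∈ ℂ (e.g., via the complex inverse arcsin). With ζ = −3z this gives z = ζ/(-3). Then 3·sin(−3z) takes every value in 3·ℂ = ℂ, and adding -3 is a bijection of ℂ. So f is surjective and omits no value. (Note: only on the real line is sin bounded by [−1, 1].)

Omitted value: no value.


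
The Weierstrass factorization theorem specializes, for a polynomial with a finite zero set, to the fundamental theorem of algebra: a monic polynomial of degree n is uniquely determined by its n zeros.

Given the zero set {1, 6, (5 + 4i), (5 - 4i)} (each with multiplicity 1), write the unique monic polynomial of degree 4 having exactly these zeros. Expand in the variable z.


The polynomial is p(z) = ∏_{α ∈ S} (z − α), where S = {1, 6, (5 + 4i), (5 - 4i)}.
Expanding the product yields: p(z) = z^4 -17·z^3 + 117·z^2 -347·z + 246.
Note conjugate pairs combine to real quadratics: (z − (5+4i))(z − (5−4i)) = z² − 10z + 41.
The resulting polynomial has degree 4 and real coefficients as required.

p(z) = z^4 -17·z^3 + 117·z^2 -347·z + 246.


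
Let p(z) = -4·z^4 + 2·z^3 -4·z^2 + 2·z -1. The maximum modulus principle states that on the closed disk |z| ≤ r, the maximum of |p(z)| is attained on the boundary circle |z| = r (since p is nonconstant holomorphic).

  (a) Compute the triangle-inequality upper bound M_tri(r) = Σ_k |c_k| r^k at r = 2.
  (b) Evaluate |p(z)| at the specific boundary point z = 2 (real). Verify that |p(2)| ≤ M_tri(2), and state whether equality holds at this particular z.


Coefficients: c_0 = -1, c_1 = 2, c_2 = -4, c_3 = 2, c_4 = -4. Radius r = 2.
Part (a). Triangle bound: M_tri(r) = Σ_k |c_k| r^k
  = |-1|·2^0 + |2|·2^1 + |-4|·2^2 + |2|·2^3 + |-4|·2^4
  = 1 + 4 + 16 + 16 + 64 = 101.
This bounds M(r) := max_{|z|=r} |p(z)| from above; equality holds iff all terms c_k z^k can be made to align in phase at a single z on |z|=r.
Part (b). At z = 2 (real, on the circle |z| = r):
  p(2) = (-1)·2^0 + (2)·2^1 + (-4)·2^2 + (2)·2^3 + (-4)·2^4 = -61.
  |p(2)| = 61.
Check: |p(2)| = 61 ≤ 101 = M_tri(2). ✓ Equality does not hold at z = 2 (the coefficients have mixed signs, so the terms do not all align in phase there).

M_tri(2) = 101; |p(2)| = 61; equality at z=2: no.


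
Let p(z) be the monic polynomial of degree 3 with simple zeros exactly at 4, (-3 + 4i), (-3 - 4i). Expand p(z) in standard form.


The polynomial is p(z) = ∏_{α ∈ S} (z − α), where S = {4, (-3 + 4i), (-3 - 4i)}.
Expanding the product yields: p(z) = z^3 + 2·z^2 + z -100.
Note conjugate pairs combine to real quadratics: (z − (-3+4i))(z − (-3−4i)) = z² + 6z + 25.
The resulting polynomial has degree 3 and real coefficients as required.

p(z) = z^3 + 2·z^2 + z -100.


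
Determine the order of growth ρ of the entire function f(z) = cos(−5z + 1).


cos(w) is a linear combination of e^{iw} and e^{−iw} (or e^w, e^{−w} in the hyperbolic case), so |cos(w)| ≤ e^{|w|}. With w = −5z + 1, |w| ≤ 5|z| + 1 = 5r + 1 on |z| = r, giving M(r) ≤ e^{5r + 1}, so ρ ≤ 1. On a suitable ray (z = it for sin/cos; z = t for sinh/cosh, t real → ∞), |cos(−5z + 1)| grows like e^{5|t|}/2, so ρ ≥ 1. Hence ρ = 1.
Therefore ρ = 1.

Order ρ = 1.


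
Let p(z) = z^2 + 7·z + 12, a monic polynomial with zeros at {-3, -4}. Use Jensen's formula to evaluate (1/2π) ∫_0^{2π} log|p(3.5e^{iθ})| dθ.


Zeros: -4, -3; r = 3.5.
Inside |z| < r: -3. Outside (|z| ≥ r): -4.
p(0) = 12, so log|p(0)| = log(12) = 2.4849.
Apply Jensen: I(r) = log|p(0)| + Σ_k log(r/|z_k|), summed over zeros inside |z| < r.
  log(r/|z_k|) for z_k = -3: log(3.5/3) = 0.1542
  Outside zeros (-4) contribute nothing to the Jensen sum.
Sum over inside zeros: 0.1542.
I(r) = log|p(0)| + (inside sum) = 2.4849 + 0.1542 = 2.6391.
Note: since some zeros are outside |z| ≤ r, the simplified n·log(r) form does NOT apply — only the inside zeros contribute.

I(r) ≈ 2.6391.


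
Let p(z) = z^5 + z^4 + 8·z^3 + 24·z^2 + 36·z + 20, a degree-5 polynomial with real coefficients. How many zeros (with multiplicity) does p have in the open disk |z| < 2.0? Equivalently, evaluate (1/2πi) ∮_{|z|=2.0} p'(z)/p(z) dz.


The zeros of p are: -1, (1 + 3i), (1 - 3i), (-1 + 1i), (-1 - 1i).
Their magnitudes are: 1, 3.162, 3.162, 1.414, 1.414.
Zeros with |z| < R = 2.0: -1, (-1 + 1i), (-1 - 1i).
Count = 3.
By the argument principle, (1/2πi) ∮_{|z|=R} p'(z)/p(z) dz equals exactly this count.

Number of zeros inside |z| < 2.0: 3.


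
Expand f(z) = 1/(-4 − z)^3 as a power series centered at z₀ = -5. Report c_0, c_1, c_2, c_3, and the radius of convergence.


Let w = z − z₀, so z = z₀ + w.
Then -4 − z = -4 − (z₀ + w) = (-4 − z₀) − w = 1 − w.
f(z) = 1/(1 − w)^3 = (1/(1)^3) · (1 − w/(1))^{−3}.
By the binomial series (1−u)^{−3} = Σ_{n≥0} C(n+2, 2) u^n for |u|<1, with u = w/(1):
  c_n = C(n+2, 2) / (1)^(n+3).
  c_0 = 1/(1)^3 = 1.
  c_1 = 3/(1)^4 = 3.
  c_2 = 6/(1)^5 = 6.
  c_3 = 10/(1)^6 = 10.
The series is valid for |w/d| < 1, i.e. |z − z₀| < |d|.
Radius of convergence: R = |-4 − z₀| = |1| = 1 (distance from z₀ to the singularity z = -4).

c_0 = 1, c_1 = 3, c_2 = 6, c_3 = 10; R = 1.


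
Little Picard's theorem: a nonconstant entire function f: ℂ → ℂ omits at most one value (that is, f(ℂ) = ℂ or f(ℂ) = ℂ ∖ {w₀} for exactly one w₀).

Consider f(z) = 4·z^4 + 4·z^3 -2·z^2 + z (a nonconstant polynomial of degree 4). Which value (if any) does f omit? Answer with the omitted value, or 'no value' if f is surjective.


Little Picard bounds the complement of f(ℂ) to at most one point.
For every w ∈ ℂ, the equation p(z) − w = 0 is a nonconstant polynomial in z and hence has at least one root by the fundamental theorem of algebra. So p is surjective onto ℂ, omitting no value.

Omitted value: no value.


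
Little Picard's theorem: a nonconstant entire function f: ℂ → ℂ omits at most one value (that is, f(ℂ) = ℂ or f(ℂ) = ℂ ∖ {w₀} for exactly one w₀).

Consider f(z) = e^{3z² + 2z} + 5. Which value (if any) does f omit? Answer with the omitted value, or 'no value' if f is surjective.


Little Picard bounds the complement of f(ℂ) to at most one point.
The exponent g(z) = 3z² + 2z is a nonconstant polynomial, hence surjective onto ℂ. So e^{g(z)} takes every value in {e^w : w ∈ ℂ} = ℂ ∖ {0}. Adding 5 shifts the range to ℂ ∖ {5}. f omits exactly 5.

Omitted value: 5.


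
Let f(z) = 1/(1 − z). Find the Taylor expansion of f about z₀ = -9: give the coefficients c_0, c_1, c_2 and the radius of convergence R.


Let w = z − z₀, so z = z₀ + w.
Then 1 − z = 1 − (z₀ + w) = (1 − z₀) − w = 10 − w.
f(z) = 1/(10 − w) = (1/(10)) · 1/(1 − w/(10)) = Σ_{n≥0} w^n / (10)^(n+1).
So c_n = 1/(10)^(n+1):
  c_0 = 1/(10)^1 = 1/10.
  c_1 = 1/(10)^2 = 1/100.
  c_2 = 1/(10)^3 = 1/1000.
The series is valid for |w/d| < 1, i.e. |z − z₀| < |d|.
Radius of convergence: R = |1 − z₀| = |10| = 10 (distance from z₀ to the singularity z = 1).

c_0 = 1/10, c_1 = 1/100, c_2 = 1/1000; R = 10.


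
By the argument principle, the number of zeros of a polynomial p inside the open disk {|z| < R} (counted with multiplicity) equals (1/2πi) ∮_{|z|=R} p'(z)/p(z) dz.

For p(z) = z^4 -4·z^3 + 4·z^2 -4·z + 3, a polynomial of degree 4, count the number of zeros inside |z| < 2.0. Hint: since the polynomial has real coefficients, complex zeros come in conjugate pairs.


The zeros of p are: (0 + 1i), (0 - 1i), 3, 1.
Their magnitudes are: 1, 1, 3, 1.
Zeros with |z| < R = 2.0: (0 + 1i), (0 - 1i), 1.
Count = 3.
By the argument principle, (1/2πi) ∮_{|z|=R} p'(z)/p(z) dz equals exactly this count.

Number of zeros inside |z| < 2.0: 3.


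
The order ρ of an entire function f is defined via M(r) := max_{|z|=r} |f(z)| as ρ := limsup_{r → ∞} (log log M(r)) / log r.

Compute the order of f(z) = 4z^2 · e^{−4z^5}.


M(r) = max_{|z|=r} |4|·|z|^2·|e^{−4z^5}| = 4·r^2 · e^{4r^5} (the factors attain their maxima compatibly on |z|=r). Then log M(r) = log 4 + 2·log r + 4r^5, dominated by the last term, so log log M(r) ~ 5·log r. The polynomial factor 4z^2 contributes only a log r term and does not affect the order. ρ = 5.
Therefore ρ = 5.

Order ρ = 5.


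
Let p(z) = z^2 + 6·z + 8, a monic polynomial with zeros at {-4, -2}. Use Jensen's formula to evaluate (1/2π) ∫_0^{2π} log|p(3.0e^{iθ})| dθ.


Zeros: -4, -2; r = 3.0.
Inside |z| < r: -2. Outside (|z| ≥ r): -4.
p(0) = 8, so log|p(0)| = log(8) = 2.0794.
Apply Jensen: I(r) = log|p(0)| + Σ_k log(r/|z_k|), summed over zeros inside |z| < r.
  log(r/|z_k|) for z_k = -2: log(3.0/2) = 0.4055
  Outside zeros (-4) contribute nothing to the Jensen sum.
Sum over inside zeros: 0.4055.
I(r) = log|p(0)| + (inside sum) = 2.0794 + 0.4055 = 2.4849.
Note: since some zeros are outside |z| ≤ r, the simplified n·log(r) form does NOT apply — only the inside zeros contribute.

I(r) ≈ 2.4849.


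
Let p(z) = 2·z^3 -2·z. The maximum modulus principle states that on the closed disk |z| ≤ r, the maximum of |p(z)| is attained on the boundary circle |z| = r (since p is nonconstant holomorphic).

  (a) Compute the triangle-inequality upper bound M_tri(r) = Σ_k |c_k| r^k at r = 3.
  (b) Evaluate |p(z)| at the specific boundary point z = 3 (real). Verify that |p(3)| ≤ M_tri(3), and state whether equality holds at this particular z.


Coefficients: c_0 = 0, c_1 = -2, c_2 = 0, c_3 = 2. Radius r = 3.
Part (a). Triangle bound: M_tri(r) = Σ_k |c_k| r^k
  = |0|·3^0 + |-2|·3^1 + |0|·3^2 + |2|·3^3
  = 0 + 6 + 0 + 54 = 60.
This bounds M(r) := max_{|z|=r} |p(z)| from above; equality holds iff all terms c_k z^k can be made to align in phase at a single z on |z|=r.
Part (b). At z = 3 (real, on the circle |z| = r):
  p(3) = (0)·3^0 + (-2)·3^1 + (0)·3^2 + (2)·3^3 = 48.
  |p(3)| = 48.
Check: |p(3)| = 48 ≤ 60 = M_tri(3). ✓ Equality does not hold at z = 3 (the coefficients have mixed signs, so the terms do not all align in phase there).

M_tri(3) = 60; |p(3)| = 48; equality at z=3: no.


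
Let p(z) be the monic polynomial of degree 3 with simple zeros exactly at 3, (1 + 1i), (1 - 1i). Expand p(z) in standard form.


The polynomial is p(z) = ∏_{α ∈ S} (z − α), where S = {3, (1 + 1i), (1 - 1i)}.
Expanding the product yields: p(z) = z^3 -5·z^2 + 8·z -6.
Note conjugate pairs combine to real quadratics: (z − (1+1i))(z − (1−1i)) = z² − 2z + 2.
The resulting polynomial has degree 3 and real coefficients as required.

p(z) = z^3 -5·z^2 + 8·z -6.


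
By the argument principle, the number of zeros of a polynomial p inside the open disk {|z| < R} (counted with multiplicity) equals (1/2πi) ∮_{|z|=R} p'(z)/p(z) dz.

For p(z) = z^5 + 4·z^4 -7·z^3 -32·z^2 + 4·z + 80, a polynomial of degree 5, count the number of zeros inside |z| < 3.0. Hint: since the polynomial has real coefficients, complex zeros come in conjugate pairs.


The zeros of p are: (-2 + 1i), (-2 - 1i), 2, -4, 2.
Their magnitudes are: 2.236, 2.236, 2, 4, 2.
Zeros with |z| < R = 3.0: (-2 + 1i), (-2 - 1i), 2, 2.
Count = 4.
By the argument principle, (1/2πi) ∮_{|z|=R} p'(z)/p(z) dz equals exactly this count.

Number of zeros inside |z| < 3.0: 4.


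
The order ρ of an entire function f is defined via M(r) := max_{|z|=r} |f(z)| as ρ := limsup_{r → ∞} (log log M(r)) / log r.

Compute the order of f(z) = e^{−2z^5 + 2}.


|e^{−2z^5 + 2}| = e^{Re(-2·z^5) + 2} ≤ e^{2|z|^5 + 2} = e^{2r^5 + 2} on |z| = r, so ρ ≤ 5. Choosing z on |z|=r so that -2·z^5 is real positive (always possible by picking arg z appropriately) gives |f(z)| = e^{2r^5 + 2}, matching the bound. The additive constant 2 does not affect log log M(r) ~ 5·log r. Hence ρ = 5.
Therefore ρ = 5.

Order ρ = 5.


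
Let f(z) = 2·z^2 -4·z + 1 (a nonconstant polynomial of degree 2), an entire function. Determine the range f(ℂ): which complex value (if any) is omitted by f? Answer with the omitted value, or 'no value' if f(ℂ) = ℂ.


Little Picard bounds the complement of f(ℂ) to at most one point.
For every w ∈ ℂ, the equation p(z) − w = 0 is a nonconstant polynomial in z and hence has at least one root by the fundamental theorem of algebra. So p is surjective onto ℂ, omitting no value.

Omitted value: no value.


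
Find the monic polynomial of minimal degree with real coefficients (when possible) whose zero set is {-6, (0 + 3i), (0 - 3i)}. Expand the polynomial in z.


The polynomial is p(z) = ∏_{α ∈ S} (z − α), where S = {-6, (0 + 3i), (0 - 3i)}.
Expanding the product yields: p(z) = z^3 + 6·z^2 + 9·z + 54.
Note conjugate pairs combine to real quadratics: (z − (0+3i))(z − (0−3i)) = z² + 9.
The resulting polynomial has degree 3 and real coefficients as required.

p(z) = z^3 + 6·z^2 + 9·z + 54.


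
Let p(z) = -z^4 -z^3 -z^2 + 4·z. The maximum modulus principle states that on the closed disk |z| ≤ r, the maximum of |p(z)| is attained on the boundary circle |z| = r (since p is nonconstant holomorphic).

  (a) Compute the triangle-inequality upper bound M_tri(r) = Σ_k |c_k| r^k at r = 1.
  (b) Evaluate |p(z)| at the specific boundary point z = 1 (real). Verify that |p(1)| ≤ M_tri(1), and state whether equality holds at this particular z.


Coefficients: c_0 = 0, c_1 = 4, c_2 = -1, c_3 = -1, c_4 = -1. Radius r = 1.
Part (a). Triangle bound: M_tri(r) = Σ_k |c_k| r^k
  = |0|·1^0 + |4|·1^1 + |-1|·1^2 + |-1|·1^3 + |-1|·1^4
  = 0 + 4 + 1 + 1 + 1 = 7.
This bounds M(r) := max_{|z|=r} |p(z)| from above; equality holds iff all terms c_k z^k can be made to align in phase at a single z on |z|=r.
Part (b). At z = 1 (real, on the circle |z| = r):
  p(1) = (0)·1^0 + (4)·1^1 + (-1)·1^2 + (-1)·1^3 + (-1)·1^4 = 1.
  |p(1)| = 1.
Check: |p(1)| = 1 ≤ 7 = M_tri(1). ✓ Equality does not hold at z = 1 (the coefficients have mixed signs, so the terms do not all align in phase there).

M_tri(1) = 7; |p(1)| = 1; equality at z=1: no.


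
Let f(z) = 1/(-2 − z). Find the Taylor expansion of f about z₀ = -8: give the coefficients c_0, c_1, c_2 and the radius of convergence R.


Let w = z − z₀, so z = z₀ + w.
Then -2 − z = -2 − (z₀ + w) = (-2 − z₀) − w = 6 − w.
f(z) = 1/(6 − w) = (1/(6)) · 1/(1 − w/(6)) = Σ_{n≥0} w^n / (6)^(n+1).
So c_n = 1/(6)^(n+1):
  c_0 = 1/(6)^1 = 1/6.
  c_1 = 1/(6)^2 = 1/36.
  c_2 = 1/(6)^3 = 1/216.
The series is valid for |w/d| < 1, i.e. |z − z₀| < |d|.
Radius of convergence: R = |-2 − z₀| = |6| = 6 (distance from z₀ to the singularity z = -2).

c_0 = 1/6, c_1 = 1/36, c_2 = 1/216; R = 6.


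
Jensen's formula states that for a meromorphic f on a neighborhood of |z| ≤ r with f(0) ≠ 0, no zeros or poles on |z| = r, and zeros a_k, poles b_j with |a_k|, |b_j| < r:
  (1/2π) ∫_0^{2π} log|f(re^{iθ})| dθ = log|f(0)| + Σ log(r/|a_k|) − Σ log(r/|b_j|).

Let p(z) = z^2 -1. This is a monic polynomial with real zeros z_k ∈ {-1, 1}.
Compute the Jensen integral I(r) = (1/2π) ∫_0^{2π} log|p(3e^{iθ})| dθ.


Zeros: -1, 1; r = 3.
Inside |z| < r: -1, 1. Outside (|z| ≥ r): ∅.
p(0) = -1, so log|p(0)| = log(1) = 0.0000.
Apply Jensen: I(r) = log|p(0)| + Σ_k log(r/|z_k|), summed over zeros inside |z| < r.
  log(r/|z_k|) for z_k = -1: log(3/1) = 1.0986
  log(r/|z_k|) for z_k = 1: log(3/1) = 1.0986
Sum over inside zeros: 2.1972.
I(r) = log|p(0)| + (inside sum) = 0.0000 + 2.1972 = 2.1972.
Closed form (all zeros inside, monic): I(r) = n·log(r) = 2·log(3) = 2.1972. ✓

I(r) ≈ 2.1972.


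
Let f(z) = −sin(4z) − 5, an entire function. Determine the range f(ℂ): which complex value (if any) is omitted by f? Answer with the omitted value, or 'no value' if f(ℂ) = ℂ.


Little Picard bounds the complement of f(ℂ) to at most one point.
sin is entire and surjective onto ℂ: for every w ∈ ℂ, sin(ζ) = w has a solution ζ ∈ ℂ (e.g., via the complex inverse arcsin). With ζ = 4z this gives z = ζ/(4). Then -1·sin(4z) takes every value in -1·ℂ = ℂ, and adding -5 is a bijection of ℂ. So f is surjective and omits no value. (Note: only on the real line is sin bounded by [−1, 1].)

Omitted value: no value.


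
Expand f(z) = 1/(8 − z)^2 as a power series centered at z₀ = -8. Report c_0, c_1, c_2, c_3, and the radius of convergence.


Let w = z − z₀, so z = z₀ + w.
Then 8 − z = 8 − (z₀ + w) = (8 − z₀) − w = 16 − w.
f(z) = 1/(16 − w)^2 = (1/(16)^2) · (1 − w/(16))^{−2}.
By the binomial series (1−u)^{−2} = Σ_{n≥0} C(n+1, 1) u^n for |u|<1, with u = w/(16):
  c_n = C(n+1, 1) / (16)^(n+2).
  c_0 = 1/(16)^2 = 1/256.
  c_1 = 2/(16)^3 = 1/2048.
  c_2 = 3/(16)^4 = 3/65536.
  c_3 = 4/(16)^5 = 1/262144.
The series is valid for |w/d| < 1, i.e. |z − z₀| < |d|.
Radius of convergence: R = |8 − z₀| = |16| = 16 (distance from z₀ to the singularity z = 8).

c_0 = 1/256, c_1 = 1/2048, c_2 = 3/65536, c_3 = 1/262144; R = 16.


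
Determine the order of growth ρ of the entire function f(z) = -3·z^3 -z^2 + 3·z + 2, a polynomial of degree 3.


|f(z)| ≤ Σ|c_k|·r^k = O(r^3) as r → ∞. Polynomial growth is O(e^{r^ε}) for every ε > 0 (since r^3/e^{r^ε} → 0), so ρ ≤ ε for all ε > 0, i.e. ρ = 0. Every nonconstant polynomial has order 0.
Therefore ρ = 0.

Order ρ = 0.


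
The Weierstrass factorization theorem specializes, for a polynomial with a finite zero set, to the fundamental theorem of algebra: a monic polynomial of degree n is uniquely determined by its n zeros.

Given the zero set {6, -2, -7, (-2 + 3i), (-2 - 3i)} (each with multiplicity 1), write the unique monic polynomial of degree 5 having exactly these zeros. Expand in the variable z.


The polynomial is p(z) = ∏_{α ∈ S} (z − α), where S = {6, -2, -7, (-2 + 3i), (-2 - 3i)}.
Expanding the product yields: p(z) = z^5 + 7·z^4 -15·z^3 -205·z^2 -856·z -1092.
Note conjugate pairs combine to real quadratics: (z − (-2+3i))(z − (-2−3i)) = z² + 4z + 13.
The resulting polynomial has degree 5 and real coefficients as required.

p(z) = z^5 + 7·z^4 -15·z^3 -205·z^2 -856·z -1092.


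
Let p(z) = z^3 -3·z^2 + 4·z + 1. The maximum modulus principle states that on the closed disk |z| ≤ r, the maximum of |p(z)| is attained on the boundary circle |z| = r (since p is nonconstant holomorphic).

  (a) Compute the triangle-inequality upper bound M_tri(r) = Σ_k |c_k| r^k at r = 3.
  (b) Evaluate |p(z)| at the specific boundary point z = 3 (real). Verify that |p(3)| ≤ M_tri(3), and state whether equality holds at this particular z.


Coefficients: c_0 = 1, c_1 = 4, c_2 = -3, c_3 = 1. Radius r = 3.
Part (a). Triangle bound: M_tri(r) = Σ_k |c_k| r^k
  = |1|·3^0 + |4|·3^1 + |-3|·3^2 + |1|·3^3
  = 1 + 12 + 27 + 27 = 67.
This bounds M(r) := max_{|z|=r} |p(z)| from above; equality holds iff all terms c_k z^k can be made to align in phase at a single z on |z|=r.
Part (b). At z = 3 (real, on the circle |z| = r):
  p(3) = (1)·3^0 + (4)·3^1 + (-3)·3^2 + (1)·3^3 = 13.
  |p(3)| = 13.
Check: |p(3)| = 13 ≤ 67 = M_tri(3). ✓ Equality does not hold at z = 3 (the coefficients have mixed signs, so the terms do not all align in phase there).

M_tri(3) = 67; |p(3)| = 13; equality at z=3: no.
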